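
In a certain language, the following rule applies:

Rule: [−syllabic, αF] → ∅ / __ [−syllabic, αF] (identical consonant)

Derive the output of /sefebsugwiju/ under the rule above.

No segment of /sefebsugwiju/ meets the structural description of the rule, so the form surfaces unchanged.

sefebsugwiju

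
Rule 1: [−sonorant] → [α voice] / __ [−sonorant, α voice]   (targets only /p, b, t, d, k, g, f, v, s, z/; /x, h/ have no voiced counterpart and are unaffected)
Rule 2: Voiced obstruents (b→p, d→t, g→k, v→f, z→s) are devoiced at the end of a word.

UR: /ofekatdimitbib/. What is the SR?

ofekaddimidbip

Rule 1 (regressive voicing assimilation): /t/ precedes the voiced obstruent /d/, so it voices to [d] by assimilation. /t/ precedes the voiced obstruent /b/, so it voices to [d] by assimilation. /ofekatdimitbib/ → ofekaddimidbib.
Rule 2 (final devoicing): /b/ is a voiced obstruent in word-final position, so it devoices to [p]. /ofekaddimidbib/ → ofekaddimidbip.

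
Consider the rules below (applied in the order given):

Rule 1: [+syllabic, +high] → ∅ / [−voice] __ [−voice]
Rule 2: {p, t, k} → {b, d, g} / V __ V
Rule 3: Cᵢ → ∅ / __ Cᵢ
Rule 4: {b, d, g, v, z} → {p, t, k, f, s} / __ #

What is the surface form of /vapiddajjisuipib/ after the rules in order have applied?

vabidajisuibip

Rule 1 (high vowel syncope): no segment meets the environment; /vapiddajjisuipib/ is unchanged.
Rule 2 (intervocalic voicing): /p/ is a voiceless stop between vowels /a/ and /i/, so it voices to [b]. /p/ is a voiceless stop between vowels /i/ and /i/, so it voices to [b]. /vapiddajjisuipib/ → vabiddajjisuibib.
Rule 3 (degemination): /dd/ is a geminate; the first /d/ deletes. /jj/ is a geminate; the first /j/ deletes. /vabiddajjisuibib/ → vabidajisuibib.
Rule 4 (final devoicing): /b/ is a voiced obstruent in word-final position, so it devoices to [p]. /vabidajisuibib/ → vabidajisuibip.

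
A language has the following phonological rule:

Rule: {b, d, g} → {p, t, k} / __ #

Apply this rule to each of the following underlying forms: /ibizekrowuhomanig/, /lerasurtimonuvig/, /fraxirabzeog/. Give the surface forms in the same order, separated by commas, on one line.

ibizekrowuhomanik, lerasurtimonuvik, fraxirabzeok

/ibizekrowuhomanig/: /g/ is a voiced stop in word-final position, so it devoices to [k]. → [ibizekrowuhomanik].
/lerasurtimonuvig/: /g/ is a voiced stop in word-final position, so it devoices to [k]. → [lerasurtimonuvik].
/fraxirabzeog/: /g/ is a voiced stop in word-final position, so it devoices to [k]. → [fraxirabzeok].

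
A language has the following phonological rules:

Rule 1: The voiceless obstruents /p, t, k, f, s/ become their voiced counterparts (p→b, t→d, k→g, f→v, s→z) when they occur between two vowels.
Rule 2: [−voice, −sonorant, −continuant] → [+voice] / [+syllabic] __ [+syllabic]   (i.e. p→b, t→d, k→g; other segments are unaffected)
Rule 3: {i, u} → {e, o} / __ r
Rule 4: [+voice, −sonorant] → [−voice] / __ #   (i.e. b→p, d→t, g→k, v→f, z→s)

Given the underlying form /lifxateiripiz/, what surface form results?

Rule 1 (intervocalic voicing): /t/ is a voiceless obstruent between vowels /a/ and /e/, so it voices to [d]. /p/ is a voiceless obstruent between vowels /i/ and /i/, so it voices to [b]. /lifxateiripiz/ → lifxadeiribiz.
Rule 2 (intervocalic voicing): no segment meets the environment; /lifxadeiribiz/ is unchanged.
Rule 3 (pre-rhotic lowering): /i/ is a high vowel immediately before /r/, so it lowers to [e]. /lifxadeiribiz/ → lifxadeeribiz.
Rule 4 (final devoicing): /z/ is a voiced obstruent in word-final position, so it devoices to [s]. /lifxadeeribiz/ → lifxadeeribis.

lifxadeeribis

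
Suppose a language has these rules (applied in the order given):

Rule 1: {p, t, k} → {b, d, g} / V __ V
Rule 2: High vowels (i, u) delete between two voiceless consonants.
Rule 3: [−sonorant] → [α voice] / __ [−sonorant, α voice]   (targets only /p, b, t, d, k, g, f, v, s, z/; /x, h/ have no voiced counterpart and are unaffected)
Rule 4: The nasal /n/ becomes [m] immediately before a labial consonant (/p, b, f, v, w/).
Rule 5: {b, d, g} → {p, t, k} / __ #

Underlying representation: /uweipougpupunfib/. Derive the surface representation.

uweiboukpubumfip

Rule 1 (intervocalic voicing): /p/ is a voiceless stop between vowels /i/ and /o/, so it voices to [b]. /p/ is a voiceless stop between vowels /u/ and /u/, so it voices to [b]. /uweipougpupunfib/ → uweibougpubunfib.
Rule 2 (high vowel syncope): no segment meets the environment; /uweibougpubunfib/ is unchanged.
Rule 3 (regressive voicing assimilation): /g/ precedes the voiceless obstruent /p/, so it devoices to [k] by assimilation. /uweibougpubunfib/ → uweiboukpubunfib.
Rule 4 (nasal place assimilation): /n/ precedes the labial consonant /f/, so it assimilates in place to [m]. /uweiboukpubunfib/ → uweiboukpubumfib.
Rule 5 (final devoicing): /b/ is a voiced stop in word-final position, so it devoices to [p]. /uweiboukpubumfib/ → uweiboukpubumfip.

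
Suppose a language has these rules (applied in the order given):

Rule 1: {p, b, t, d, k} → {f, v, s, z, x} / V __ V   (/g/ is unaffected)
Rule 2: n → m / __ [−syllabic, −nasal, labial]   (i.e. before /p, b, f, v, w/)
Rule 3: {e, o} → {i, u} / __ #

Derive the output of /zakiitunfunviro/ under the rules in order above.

zaxiisumfumviru

Rule 1 (intervocalic spirantization): /k/ is a stop between vowels /a/ and /i/, so it spirantizes to the fricative [x]. /t/ is a stop between vowels /i/ and /u/, so it spirantizes to the fricative [s]. /zakiitunfunviro/ → zaxiisunfunviro.
Rule 2 (nasal place assimilation): /n/ precedes the labial consonant /f/, so it assimilates in place to [m]. /n/ precedes the labial consonant /v/, so it assimilates in place to [m]. /zaxiisunfunviro/ → zaxiisumfumviro.
Rule 3 (final vowel raising): /o/ is a mid vowel in word-final position, so it raises to [u]. /zaxiisumfumviro/ → zaxiisumfumviru.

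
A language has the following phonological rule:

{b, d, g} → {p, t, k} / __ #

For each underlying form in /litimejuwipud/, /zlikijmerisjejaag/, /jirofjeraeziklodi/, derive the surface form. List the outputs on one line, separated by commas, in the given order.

litimejuwiput, zlikijmerisjejaak, jirofjeraeziklodi

/litimejuwipud/: /d/ is a voiced stop in word-final position, so it devoices to [t]. → [litimejuwiput].
/zlikijmerisjejaag/: /g/ is a voiced stop in word-final position, so it devoices to [k]. → [zlikijmerisjejaak].
/jirofjeraeziklodi/: the rule's environment is not met; surfaces unchanged as [jirofjeraeziklodi].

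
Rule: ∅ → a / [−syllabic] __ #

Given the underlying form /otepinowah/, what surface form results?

otepinowaha

the form ends in the consonant /h/, so [a] is inserted word-finally.
Surface form: [otepinowaha].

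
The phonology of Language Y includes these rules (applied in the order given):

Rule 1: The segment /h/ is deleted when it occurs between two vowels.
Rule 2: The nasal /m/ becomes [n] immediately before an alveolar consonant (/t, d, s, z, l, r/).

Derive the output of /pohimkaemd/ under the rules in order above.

Rule 1 (intervocalic h-deletion): /h/ occurs between vowels /o/ and /i/, so it deletes. /pohimkaemd/ → poimkaemd.
Rule 2 (nasal place assimilation): /m/ precedes the alveolar consonant /d/, so it assimilates in place to [n]. /poimkaemd/ → poimkaend.

poimkaend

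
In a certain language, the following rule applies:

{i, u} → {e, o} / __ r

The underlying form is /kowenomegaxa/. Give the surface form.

kowenomegaxa

No segment of /kowenomegaxa/ meets the structural description of the rule, so the form surfaces unchanged.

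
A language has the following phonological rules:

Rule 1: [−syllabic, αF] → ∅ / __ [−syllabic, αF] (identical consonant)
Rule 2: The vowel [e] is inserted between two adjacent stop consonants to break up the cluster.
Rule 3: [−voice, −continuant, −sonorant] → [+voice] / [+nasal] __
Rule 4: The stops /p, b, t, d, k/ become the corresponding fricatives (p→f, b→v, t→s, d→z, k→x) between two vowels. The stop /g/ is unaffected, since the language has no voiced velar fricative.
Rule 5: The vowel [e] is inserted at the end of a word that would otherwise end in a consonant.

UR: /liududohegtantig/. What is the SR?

liuzuzohegesandige

Rule 1 (degemination): no segment meets the environment; /liududohegtantig/ is unchanged.
Rule 2 (stop-cluster e-epenthesis): /g/ and /t/ form a stop–stop cluster, so [e] is inserted between them. /liududohegtantig/ → liududohegetantig.
Rule 3 (post-nasal voicing): /t/ is a voiceless stop immediately after the nasal /n/, so it voices to [d]. /liududohegetantig/ → liududohegetandig.
Rule 4 (intervocalic spirantization): /d/ is a stop between vowels /u/ and /u/, so it spirantizes to the fricative [z]. /d/ is a stop between vowels /u/ and /o/, so it spirantizes to the fricative [z]. /t/ is a stop between vowels /e/ and /a/, so it spirantizes to the fricative [s]. /liududohegetandig/ → liuzuzohegesandig.
Rule 5 (final e-epenthesis): the form ends in the consonant /g/, so [e] is inserted word-finally. /liuzuzohegesandig/ → liuzuzohegesandige.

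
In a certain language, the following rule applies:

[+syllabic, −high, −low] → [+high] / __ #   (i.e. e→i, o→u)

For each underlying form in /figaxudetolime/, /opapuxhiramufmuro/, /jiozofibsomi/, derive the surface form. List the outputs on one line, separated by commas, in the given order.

/figaxudetolime/: /e/ is a mid vowel in word-final position, so it raises to [i]. → [figaxudetolimi].
/opapuxhiramufmuro/: /o/ is a mid vowel in word-final position, so it raises to [u]. → [opapuxhiramufmuru].
/jiozofibsomi/: the rule's environment is not met; surfaces unchanged as [jiozofibsomi].

figaxudetolimi, opapuxhiramufmuru, jiozofibsomi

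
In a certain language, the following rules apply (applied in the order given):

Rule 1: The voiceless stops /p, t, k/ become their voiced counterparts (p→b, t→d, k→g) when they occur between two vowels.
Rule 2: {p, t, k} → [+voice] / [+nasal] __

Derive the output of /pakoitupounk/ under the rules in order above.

Rule 1 (intervocalic voicing): /k/ is a voiceless stop between vowels /a/ and /o/, so it voices to [g]. /t/ is a voiceless stop between vowels /i/ and /u/, so it voices to [d]. /p/ is a voiceless stop between vowels /u/ and /o/, so it voices to [b]. /pakoitupounk/ → pagoidubounk.
Rule 2 (post-nasal voicing): /k/ is a voiceless stop immediately after the nasal /n/, so it voices to [g]. /pagoidubounk/ → pagoiduboung.

pagoiduboung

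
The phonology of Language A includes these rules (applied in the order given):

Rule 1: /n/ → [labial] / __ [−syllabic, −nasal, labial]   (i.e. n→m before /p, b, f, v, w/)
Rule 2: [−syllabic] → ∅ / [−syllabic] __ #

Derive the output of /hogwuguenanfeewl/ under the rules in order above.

hogwuguenamfeew

Rule 1 (nasal place assimilation): /n/ precedes the labial consonant /f/, so it assimilates in place to [m]. /hogwuguenanfeewl/ → hogwuguenamfeewl.
Rule 2 (final cluster simplification): /l/ is the second consonant of a word-final cluster /wl/, so it deletes. /hogwuguenamfeewl/ → hogwuguenamfeew.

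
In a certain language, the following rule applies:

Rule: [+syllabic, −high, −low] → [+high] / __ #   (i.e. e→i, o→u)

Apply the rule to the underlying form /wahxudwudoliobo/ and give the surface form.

/o/ is a mid vowel in word-final position, so it raises to [u].
The other instances of /o/ do not occur in the required environment and remain unchanged.
Surface form: [wahxudwudoliobu].

wahxudwudoliobu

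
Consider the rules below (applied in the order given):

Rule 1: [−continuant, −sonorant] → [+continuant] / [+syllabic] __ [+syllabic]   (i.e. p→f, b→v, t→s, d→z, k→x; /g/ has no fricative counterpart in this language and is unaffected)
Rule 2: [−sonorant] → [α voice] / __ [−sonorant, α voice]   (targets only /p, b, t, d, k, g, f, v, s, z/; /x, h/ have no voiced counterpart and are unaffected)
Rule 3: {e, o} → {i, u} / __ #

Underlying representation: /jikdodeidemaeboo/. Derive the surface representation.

Rule 1 (intervocalic spirantization): /d/ is a stop between vowels /o/ and /e/, so it spirantizes to the fricative [z]. /d/ is a stop between vowels /i/ and /e/, so it spirantizes to the fricative [z]. /b/ is a stop between vowels /e/ and /o/, so it spirantizes to the fricative [v]. /jikdodeidemaeboo/ → jikdozeizemaevoo.
Rule 2 (regressive voicing assimilation): /k/ precedes the voiced obstruent /d/, so it voices to [g] by assimilation. /jikdozeizemaevoo/ → jigdozeizemaevoo.
Rule 3 (final vowel raising): /o/ is a mid vowel in word-final position, so it raises to [u]. /jigdozeizemaevoo/ → jigdozeizemaevou.

jigdozeizemaevou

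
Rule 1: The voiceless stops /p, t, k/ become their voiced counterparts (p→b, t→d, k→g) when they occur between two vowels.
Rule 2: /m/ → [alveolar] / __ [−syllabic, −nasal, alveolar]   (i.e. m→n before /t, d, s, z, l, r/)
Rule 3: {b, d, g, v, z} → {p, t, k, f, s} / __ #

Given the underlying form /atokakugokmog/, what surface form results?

adogagugokmok

Rule 1 (intervocalic voicing): /t/ is a voiceless stop between vowels /a/ and /o/, so it voices to [d]. /k/ is a voiceless stop between vowels /o/ and /a/, so it voices to [g]. /k/ is a voiceless stop between vowels /a/ and /u/, so it voices to [g]. /atokakugokmog/ → adogagugokmog.
Rule 2 (nasal place assimilation): no segment meets the environment; /adogagugokmog/ is unchanged.
Rule 3 (final devoicing): /g/ is a voiced obstruent in word-final position, so it devoices to [k]. /adogagugokmog/ → adogagugokmok.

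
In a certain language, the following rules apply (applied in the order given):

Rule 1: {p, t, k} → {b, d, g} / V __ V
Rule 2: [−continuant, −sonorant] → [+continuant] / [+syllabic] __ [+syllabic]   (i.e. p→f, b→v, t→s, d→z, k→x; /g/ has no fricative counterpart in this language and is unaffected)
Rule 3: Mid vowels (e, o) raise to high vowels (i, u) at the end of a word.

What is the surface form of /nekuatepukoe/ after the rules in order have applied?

neguazevugoi

Rule 1 (intervocalic voicing): /k/ is a voiceless stop between vowels /e/ and /u/, so it voices to [g]. /t/ is a voiceless stop between vowels /a/ and /e/, so it voices to [d]. /p/ is a voiceless stop between vowels /e/ and /u/, so it voices to [b]. /k/ is a voiceless stop between vowels /u/ and /o/, so it voices to [g]. /nekuatepukoe/ → neguadebugoe.
Rule 2 (intervocalic spirantization): /d/ is a stop between vowels /a/ and /e/, so it spirantizes to the fricative [z]. /b/ is a stop between vowels /e/ and /u/, so it spirantizes to the fricative [v]. /neguadebugoe/ → neguazevugoe.
Rule 3 (final vowel raising): /e/ is a mid vowel in word-final position, so it raises to [i]. /neguazevugoe/ → neguazevugoi.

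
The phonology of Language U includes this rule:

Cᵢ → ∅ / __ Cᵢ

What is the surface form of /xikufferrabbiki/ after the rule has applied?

/ff/ is a geminate; the first /f/ deletes.
/rr/ is a geminate; the first /r/ deletes.
/bb/ is a geminate; the first /b/ deletes.
Surface form: [xikuferabiki].

xikuferabiki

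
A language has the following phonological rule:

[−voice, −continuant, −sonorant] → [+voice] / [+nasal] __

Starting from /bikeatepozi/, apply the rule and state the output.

No segment of /bikeatepozi/ meets the structural description of the rule, so the form surfaces unchanged.

bikeatepozi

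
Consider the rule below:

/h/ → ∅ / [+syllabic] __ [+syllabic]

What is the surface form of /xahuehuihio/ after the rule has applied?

/h/ occurs between vowels /a/ and /u/, so it deletes.
/h/ occurs between vowels /e/ and /u/, so it deletes.
/h/ occurs between vowels /i/ and /i/, so it deletes.
Surface form: [xaueuiio].

xaueuiio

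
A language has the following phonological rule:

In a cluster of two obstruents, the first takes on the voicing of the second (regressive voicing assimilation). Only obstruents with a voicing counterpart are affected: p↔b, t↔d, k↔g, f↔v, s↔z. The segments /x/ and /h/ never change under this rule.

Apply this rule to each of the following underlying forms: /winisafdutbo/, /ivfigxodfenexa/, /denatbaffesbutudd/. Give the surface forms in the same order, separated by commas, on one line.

/winisafdutbo/: /f/ precedes the voiced obstruent /d/, so it voices to [v] by assimilation. /t/ precedes the voiced obstruent /b/, so it voices to [d] by assimilation. → [winisavdudbo].
/ivfigxodfenexa/: /v/ precedes the voiceless obstruent /f/, so it devoices to [f] by assimilation. /g/ precedes the voiceless obstruent /x/, so it devoices to [k] by assimilation. /d/ precedes the voiceless obstruent /f/, so it devoices to [t] by assimilation. → [iffikxotfenexa].
/denatbaffesbutudd/: /t/ precedes the voiced obstruent /b/, so it voices to [d] by assimilation. /s/ precedes the voiced obstruent /b/, so it voices to [z] by assimilation. → [denadbaffezbutudd].

winisavdudbo, iffikxotfenexa, denadbaffezbutudd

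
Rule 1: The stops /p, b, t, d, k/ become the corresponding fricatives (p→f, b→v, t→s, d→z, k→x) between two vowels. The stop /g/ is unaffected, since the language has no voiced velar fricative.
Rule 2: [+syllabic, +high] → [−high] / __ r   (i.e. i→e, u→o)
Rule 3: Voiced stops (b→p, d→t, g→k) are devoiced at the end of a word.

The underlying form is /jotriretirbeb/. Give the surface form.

jotrereserbep

Rule 1 (intervocalic spirantization): /t/ is a stop between vowels /e/ and /i/, so it spirantizes to the fricative [s]. /jotriretirbeb/ → jotriresirbeb.
Rule 2 (pre-rhotic lowering): /i/ is a high vowel immediately before /r/, so it lowers to [e]. /i/ is a high vowel immediately before /r/, so it lowers to [e]. /jotriresirbeb/ → jotrereserbeb.
Rule 3 (final devoicing): /b/ is a voiced stop in word-final position, so it devoices to [p]. /jotrereserbeb/ → jotrereserbep.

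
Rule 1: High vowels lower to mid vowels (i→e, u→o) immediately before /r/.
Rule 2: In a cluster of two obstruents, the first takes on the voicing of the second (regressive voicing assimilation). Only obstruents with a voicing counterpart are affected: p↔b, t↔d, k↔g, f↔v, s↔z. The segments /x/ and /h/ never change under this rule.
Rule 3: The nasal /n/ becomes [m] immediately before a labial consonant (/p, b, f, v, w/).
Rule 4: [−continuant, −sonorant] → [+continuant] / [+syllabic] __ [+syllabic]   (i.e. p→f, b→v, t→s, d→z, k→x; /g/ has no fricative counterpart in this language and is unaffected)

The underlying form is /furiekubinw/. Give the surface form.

foriexuvimw

Rule 1 (pre-rhotic lowering): /u/ is a high vowel immediately before /r/, so it lowers to [o]. /furiekubinw/ → foriekubinw.
Rule 2 (regressive voicing assimilation): no segment meets the environment; /foriekubinw/ is unchanged.
Rule 3 (nasal place assimilation): /n/ precedes the labial consonant /w/, so it assimilates in place to [m]. /foriekubinw/ → foriekubimw.
Rule 4 (intervocalic spirantization): /k/ is a stop between vowels /e/ and /u/, so it spirantizes to the fricative [x]. /b/ is a stop between vowels /u/ and /i/, so it spirantizes to the fricative [v]. /foriekubimw/ → foriexuvimw.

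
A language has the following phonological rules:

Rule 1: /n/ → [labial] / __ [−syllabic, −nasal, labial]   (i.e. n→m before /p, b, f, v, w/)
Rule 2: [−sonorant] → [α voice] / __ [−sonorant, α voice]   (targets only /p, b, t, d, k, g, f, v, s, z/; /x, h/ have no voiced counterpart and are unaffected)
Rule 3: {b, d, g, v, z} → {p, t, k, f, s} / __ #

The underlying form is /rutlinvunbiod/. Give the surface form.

Rule 1 (nasal place assimilation): /n/ precedes the labial consonant /v/, so it assimilates in place to [m]. /n/ precedes the labial consonant /b/, so it assimilates in place to [m]. /rutlinvunbiod/ → rutlimvumbiod.
Rule 2 (regressive voicing assimilation): no segment meets the environment; /rutlimvumbiod/ is unchanged.
Rule 3 (final devoicing): /d/ is a voiced obstruent in word-final position, so it devoices to [t]. /rutlimvumbiod/ → rutlimvumbiot.

rutlimvumbiot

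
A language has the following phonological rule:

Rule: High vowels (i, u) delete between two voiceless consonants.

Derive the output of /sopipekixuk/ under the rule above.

soppekxk

/i/ is a high vowel flanked by voiceless consonants /p/ and /p/, so it deletes.
/i/ is a high vowel flanked by voiceless consonants /k/ and /x/, so it deletes.
/u/ is a high vowel flanked by voiceless consonants /x/ and /k/, so it deletes.
Surface form: [soppekxk].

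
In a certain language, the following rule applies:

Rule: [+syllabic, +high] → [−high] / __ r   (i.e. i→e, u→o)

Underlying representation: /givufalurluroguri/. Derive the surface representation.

givufalorlorogori

Scanning /givufalurluroguri/: /i/ at position 2 is not in the conditioning environment; /u/ at position 4 is not in the conditioning environment; /u/ is a high vowel immediately before /r/, so it lowers to [o]; /u/ is a high vowel immediately before /r/, so it lowers to [o]; /u/ is a high vowel immediately before /r/, so it lowers to [o]; /i/ at position 17 is not in the conditioning environment.
Result: [givufalorlorogori].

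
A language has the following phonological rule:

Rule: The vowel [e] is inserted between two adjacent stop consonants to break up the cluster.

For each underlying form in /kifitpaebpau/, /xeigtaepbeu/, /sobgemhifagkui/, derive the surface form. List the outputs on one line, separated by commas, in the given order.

/kifitpaebpau/: /t/ and /p/ form a stop–stop cluster, so [e] is inserted between them. /b/ and /p/ form a stop–stop cluster, so [e] is inserted between them. → [kifitepaebepau].
/xeigtaepbeu/: /g/ and /t/ form a stop–stop cluster, so [e] is inserted between them. /p/ and /b/ form a stop–stop cluster, so [e] is inserted between them. → [xeigetaepebeu].
/sobgemhifagkui/: /b/ and /g/ form a stop–stop cluster, so [e] is inserted between them. /g/ and /k/ form a stop–stop cluster, so [e] is inserted between them. → [sobegemhifagekui].

kifitepaebepau, xeigetaepebeu, sobegemhifagekui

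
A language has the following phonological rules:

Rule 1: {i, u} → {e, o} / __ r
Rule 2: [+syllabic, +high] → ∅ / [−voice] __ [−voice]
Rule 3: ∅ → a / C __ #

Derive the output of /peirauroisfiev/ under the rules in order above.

peeraoroisfieva

Rule 1 (pre-rhotic lowering): /i/ is a high vowel immediately before /r/, so it lowers to [e]. /u/ is a high vowel immediately before /r/, so it lowers to [o]. /peirauroisfiev/ → peeraoroisfiev.
Rule 2 (high vowel syncope): no segment meets the environment; /peeraoroisfiev/ is unchanged.
Rule 3 (final a-epenthesis): the form ends in the consonant /v/, so [a] is inserted word-finally. /peeraoroisfiev/ → peeraoroisfieva.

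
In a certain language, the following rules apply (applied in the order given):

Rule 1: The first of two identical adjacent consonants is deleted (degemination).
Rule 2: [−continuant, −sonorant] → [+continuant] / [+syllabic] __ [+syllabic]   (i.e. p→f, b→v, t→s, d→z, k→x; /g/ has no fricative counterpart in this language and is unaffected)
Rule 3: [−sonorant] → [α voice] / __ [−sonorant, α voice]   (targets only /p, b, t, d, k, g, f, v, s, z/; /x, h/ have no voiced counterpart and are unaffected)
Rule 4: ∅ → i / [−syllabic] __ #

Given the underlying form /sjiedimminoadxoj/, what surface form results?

Rule 1 (degemination): /mm/ is a geminate; the first /m/ deletes. /sjiedimminoadxoj/ → sjiediminoadxoj.
Rule 2 (intervocalic spirantization): /d/ is a stop between vowels /e/ and /i/, so it spirantizes to the fricative [z]. /sjiediminoadxoj/ → sjieziminoadxoj.
Rule 3 (regressive voicing assimilation): /d/ precedes the voiceless obstruent /x/, so it devoices to [t] by assimilation. /sjieziminoadxoj/ → sjieziminoatxoj.
Rule 4 (final i-epenthesis): the form ends in the consonant /j/, so [i] is inserted word-finally. /sjieziminoatxoj/ → sjieziminoatxoji.

sjieziminoatxoji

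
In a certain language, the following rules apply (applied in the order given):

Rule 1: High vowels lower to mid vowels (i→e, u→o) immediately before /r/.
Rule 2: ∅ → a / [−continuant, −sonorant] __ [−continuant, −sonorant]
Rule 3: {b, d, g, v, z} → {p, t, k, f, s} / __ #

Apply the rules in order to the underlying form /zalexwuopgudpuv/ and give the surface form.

zalexwuopagudapuf

Rule 1 (pre-rhotic lowering): no segment meets the environment; /zalexwuopgudpuv/ is unchanged.
Rule 2 (stop-cluster a-epenthesis): /p/ and /g/ form a stop–stop cluster, so [a] is inserted between them. /d/ and /p/ form a stop–stop cluster, so [a] is inserted between them. /zalexwuopgudpuv/ → zalexwuopagudapuv.
Rule 3 (final devoicing): /v/ is a voiced obstruent in word-final position, so it devoices to [f]. /zalexwuopagudapuv/ → zalexwuopagudapuf.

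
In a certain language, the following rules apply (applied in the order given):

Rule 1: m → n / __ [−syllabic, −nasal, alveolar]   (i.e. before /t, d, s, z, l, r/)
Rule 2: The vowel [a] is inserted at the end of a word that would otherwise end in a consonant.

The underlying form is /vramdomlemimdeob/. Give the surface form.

vrandonlemindeoba

Rule 1 (nasal place assimilation): /m/ precedes the alveolar consonant /d/, so it assimilates in place to [n]. /m/ precedes the alveolar consonant /l/, so it assimilates in place to [n]. /m/ precedes the alveolar consonant /d/, so it assimilates in place to [n]. /vramdomlemimdeob/ → vrandonlemindeob.
Rule 2 (final a-epenthesis): the form ends in the consonant /b/, so [a] is inserted word-finally. /vrandonlemindeob/ → vrandonlemindeoba.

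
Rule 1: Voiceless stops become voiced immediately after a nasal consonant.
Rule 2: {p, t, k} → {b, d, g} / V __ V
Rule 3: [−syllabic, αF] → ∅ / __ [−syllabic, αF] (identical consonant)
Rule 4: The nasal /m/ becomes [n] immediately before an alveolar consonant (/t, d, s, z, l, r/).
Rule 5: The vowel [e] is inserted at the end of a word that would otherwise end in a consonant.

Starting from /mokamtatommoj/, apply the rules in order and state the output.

mogandadomoje

Rule 1 (post-nasal voicing): /t/ is a voiceless stop immediately after the nasal /m/, so it voices to [d]. /mokamtatommoj/ → mokamdatommoj.
Rule 2 (intervocalic voicing): /k/ is a voiceless stop between vowels /o/ and /a/, so it voices to [g]. /t/ is a voiceless stop between vowels /a/ and /o/, so it voices to [d]. /mokamdatommoj/ → mogamdadommoj.
Rule 3 (degemination): /mm/ is a geminate; the first /m/ deletes. /mogamdadommoj/ → mogamdadomoj.
Rule 4 (nasal place assimilation): /m/ precedes the alveolar consonant /d/, so it assimilates in place to [n]. /mogamdadomoj/ → mogandadomoj.
Rule 5 (final e-epenthesis): the form ends in the consonant /j/, so [e] is inserted word-finally. /mogandadomoj/ → mogandadomoje.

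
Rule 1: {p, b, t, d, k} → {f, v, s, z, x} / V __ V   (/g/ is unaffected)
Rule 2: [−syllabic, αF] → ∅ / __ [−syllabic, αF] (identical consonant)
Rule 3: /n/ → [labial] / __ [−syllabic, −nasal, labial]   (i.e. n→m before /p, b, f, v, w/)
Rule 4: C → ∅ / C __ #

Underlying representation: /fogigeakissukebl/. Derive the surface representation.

Rule 1 (intervocalic spirantization): /k/ is a stop between vowels /a/ and /i/, so it spirantizes to the fricative [x]. /k/ is a stop between vowels /u/ and /e/, so it spirantizes to the fricative [x]. /fogigeakissukebl/ → fogigeaxissuxebl.
Rule 2 (degemination): /ss/ is a geminate; the first /s/ deletes. /fogigeaxissuxebl/ → fogigeaxisuxebl.
Rule 3 (nasal place assimilation): no segment meets the environment; /fogigeaxisuxebl/ is unchanged.
Rule 4 (final cluster simplification): /l/ is the second consonant of a word-final cluster /bl/, so it deletes. /fogigeaxisuxebl/ → fogigeaxisuxeb.

fogigeaxisuxeb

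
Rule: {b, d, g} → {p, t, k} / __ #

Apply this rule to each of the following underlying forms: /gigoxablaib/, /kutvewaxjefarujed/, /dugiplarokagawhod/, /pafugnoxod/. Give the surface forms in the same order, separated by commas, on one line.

gigoxablaip, kutvewaxjefarujet, dugiplarokagawhot, pafugnoxot

/gigoxablaib/: /b/ is a voiced stop in word-final position, so it devoices to [p]. → [gigoxablaip].
/kutvewaxjefarujed/: /d/ is a voiced stop in word-final position, so it devoices to [t]. → [kutvewaxjefarujet].
/dugiplarokagawhod/: /d/ is a voiced stop in word-final position, so it devoices to [t]. → [dugiplarokagawhot].
/pafugnoxod/: /d/ is a voiced stop in word-final position, so it devoices to [t]. → [pafugnoxot].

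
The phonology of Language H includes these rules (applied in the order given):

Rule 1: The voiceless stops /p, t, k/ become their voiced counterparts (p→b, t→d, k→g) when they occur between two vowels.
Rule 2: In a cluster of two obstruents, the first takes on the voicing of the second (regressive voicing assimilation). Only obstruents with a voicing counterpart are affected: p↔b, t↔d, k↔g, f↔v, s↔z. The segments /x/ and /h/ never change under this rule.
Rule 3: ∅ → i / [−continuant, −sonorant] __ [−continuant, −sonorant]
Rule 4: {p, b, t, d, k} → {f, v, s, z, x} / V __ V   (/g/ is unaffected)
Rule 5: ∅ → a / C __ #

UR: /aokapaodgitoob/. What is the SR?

Rule 1 (intervocalic voicing): /k/ is a voiceless stop between vowels /o/ and /a/, so it voices to [g]. /p/ is a voiceless stop between vowels /a/ and /a/, so it voices to [b]. /t/ is a voiceless stop between vowels /i/ and /o/, so it voices to [d]. /aokapaodgitoob/ → aogabaodgidoob.
Rule 2 (regressive voicing assimilation): no segment meets the environment; /aogabaodgidoob/ is unchanged.
Rule 3 (stop-cluster i-epenthesis): /d/ and /g/ form a stop–stop cluster, so [i] is inserted between them. /aogabaodgidoob/ → aogabaodigidoob.
Rule 4 (intervocalic spirantization): /b/ is a stop between vowels /a/ and /a/, so it spirantizes to the fricative [v]. /d/ is a stop between vowels /o/ and /i/, so it spirantizes to the fricative [z]. /d/ is a stop between vowels /i/ and /o/, so it spirantizes to the fricative [z]. /aogabaodigidoob/ → aogavaozigizoob.
Rule 5 (final a-epenthesis): the form ends in the consonant /b/, so [a] is inserted word-finally. /aogavaozigizoob/ → aogavaozigizooba.

aogavaozigizooba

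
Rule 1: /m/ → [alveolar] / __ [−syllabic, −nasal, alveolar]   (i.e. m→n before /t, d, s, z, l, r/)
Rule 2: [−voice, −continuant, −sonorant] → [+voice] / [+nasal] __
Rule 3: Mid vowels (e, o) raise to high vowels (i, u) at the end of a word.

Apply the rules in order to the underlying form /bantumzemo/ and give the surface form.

bandunzemu

Rule 1 (nasal place assimilation): /m/ precedes the alveolar consonant /z/, so it assimilates in place to [n]. /bantumzemo/ → bantunzemo.
Rule 2 (post-nasal voicing): /t/ is a voiceless stop immediately after the nasal /n/, so it voices to [d]. /bantunzemo/ → bandunzemo.
Rule 3 (final vowel raising): /o/ is a mid vowel in word-final position, so it raises to [u]. /bandunzemo/ → bandunzemu.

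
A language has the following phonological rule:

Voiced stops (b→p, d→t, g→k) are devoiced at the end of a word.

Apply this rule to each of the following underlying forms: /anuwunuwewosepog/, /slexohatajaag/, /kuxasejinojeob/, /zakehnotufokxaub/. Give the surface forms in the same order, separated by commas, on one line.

/anuwunuwewosepog/: /g/ is a voiced stop in word-final position, so it devoices to [k]. → [anuwunuwewosepok].
/slexohatajaag/: /g/ is a voiced stop in word-final position, so it devoices to [k]. → [slexohatajaak].
/kuxasejinojeob/: /b/ is a voiced stop in word-final position, so it devoices to [p]. → [kuxasejinojeop].
/zakehnotufokxaub/: /b/ is a voiced stop in word-final position, so it devoices to [p]. → [zakehnotufokxaup].

anuwunuwewosepok, slexohatajaak, kuxasejinojeop, zakehnotufokxaup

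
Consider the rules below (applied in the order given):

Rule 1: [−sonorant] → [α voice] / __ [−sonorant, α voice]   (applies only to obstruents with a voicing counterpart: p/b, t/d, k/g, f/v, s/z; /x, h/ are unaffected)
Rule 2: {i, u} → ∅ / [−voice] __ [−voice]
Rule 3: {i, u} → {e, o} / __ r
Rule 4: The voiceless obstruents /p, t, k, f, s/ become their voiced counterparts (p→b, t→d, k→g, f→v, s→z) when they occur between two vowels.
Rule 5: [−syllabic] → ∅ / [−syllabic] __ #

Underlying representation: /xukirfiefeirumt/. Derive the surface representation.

Rule 1 (regressive voicing assimilation): no segment meets the environment; /xukirfiefeirumt/ is unchanged.
Rule 2 (high vowel syncope): /u/ is a high vowel flanked by voiceless consonants /x/ and /k/, so it deletes. /xukirfiefeirumt/ → xkirfiefeirumt.
Rule 3 (pre-rhotic lowering): /i/ is a high vowel immediately before /r/, so it lowers to [e]. /i/ is a high vowel immediately before /r/, so it lowers to [e]. /xkirfiefeirumt/ → xkerfiefeerumt.
Rule 4 (intervocalic voicing): /f/ is a voiceless obstruent between vowels /e/ and /e/, so it voices to [v]. /xkerfiefeerumt/ → xkerfieveerumt.
Rule 5 (final cluster simplification): /t/ is the second consonant of a word-final cluster /mt/, so it deletes. /xkerfieveerumt/ → xkerfieveerum.

xkerfieveerum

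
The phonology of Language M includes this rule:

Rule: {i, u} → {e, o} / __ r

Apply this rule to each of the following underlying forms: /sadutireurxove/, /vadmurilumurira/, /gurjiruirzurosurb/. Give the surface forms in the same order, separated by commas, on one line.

/sadutireurxove/: /i/ is a high vowel immediately before /r/, so it lowers to [e]. /u/ is a high vowel immediately before /r/, so it lowers to [o]. → [sadutereorxove].
/vadmurilumurira/: /u/ is a high vowel immediately before /r/, so it lowers to [o]. /u/ is a high vowel immediately before /r/, so it lowers to [o]. /i/ is a high vowel immediately before /r/, so it lowers to [e]. → [vadmorilumorera].
/gurjiruirzurosurb/: /u/ is a high vowel immediately before /r/, so it lowers to [o]. /i/ is a high vowel immediately before /r/, so it lowers to [e]. /i/ is a high vowel immediately before /r/, so it lowers to [e]. /u/ is a high vowel immediately before /r/, so it lowers to [o]. /u/ is a high vowel immediately before /r/, so it lowers to [o]. → [gorjeruerzorosorb].

sadutereorxove, vadmorilumorera, gorjeruerzorosorb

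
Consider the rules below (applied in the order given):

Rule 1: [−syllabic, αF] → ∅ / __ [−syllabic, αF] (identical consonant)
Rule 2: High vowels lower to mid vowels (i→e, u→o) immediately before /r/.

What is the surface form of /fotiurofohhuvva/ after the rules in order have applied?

Rule 1 (degemination): /hh/ is a geminate; the first /h/ deletes. /vv/ is a geminate; the first /v/ deletes. /fotiurofohhuvva/ → fotiurofohuva.
Rule 2 (pre-rhotic lowering): /u/ is a high vowel immediately before /r/, so it lowers to [o]. /fotiurofohuva/ → fotiorofohuva.

fotiorofohuva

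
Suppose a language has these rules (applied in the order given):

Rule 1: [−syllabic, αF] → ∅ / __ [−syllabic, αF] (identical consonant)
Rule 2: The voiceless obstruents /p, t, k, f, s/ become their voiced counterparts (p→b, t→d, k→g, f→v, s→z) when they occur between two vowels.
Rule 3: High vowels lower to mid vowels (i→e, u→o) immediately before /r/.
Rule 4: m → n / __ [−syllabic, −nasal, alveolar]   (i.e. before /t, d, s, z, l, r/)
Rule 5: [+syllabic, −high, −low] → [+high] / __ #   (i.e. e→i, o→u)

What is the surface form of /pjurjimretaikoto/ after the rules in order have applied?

pjorjinredaigodu

Rule 1 (degemination): no segment meets the environment; /pjurjimretaikoto/ is unchanged.
Rule 2 (intervocalic voicing): /t/ is a voiceless obstruent between vowels /e/ and /a/, so it voices to [d]. /k/ is a voiceless obstruent between vowels /i/ and /o/, so it voices to [g]. /t/ is a voiceless obstruent between vowels /o/ and /o/, so it voices to [d]. /pjurjimretaikoto/ → pjurjimredaigodo.
Rule 3 (pre-rhotic lowering): /u/ is a high vowel immediately before /r/, so it lowers to [o]. /pjurjimredaigodo/ → pjorjimredaigodo.
Rule 4 (nasal place assimilation): /m/ precedes the alveolar consonant /r/, so it assimilates in place to [n]. /pjorjimredaigodo/ → pjorjinredaigodo.
Rule 5 (final vowel raising): /o/ is a mid vowel in word-final position, so it raises to [u]. /pjorjinredaigodo/ → pjorjinredaigodu.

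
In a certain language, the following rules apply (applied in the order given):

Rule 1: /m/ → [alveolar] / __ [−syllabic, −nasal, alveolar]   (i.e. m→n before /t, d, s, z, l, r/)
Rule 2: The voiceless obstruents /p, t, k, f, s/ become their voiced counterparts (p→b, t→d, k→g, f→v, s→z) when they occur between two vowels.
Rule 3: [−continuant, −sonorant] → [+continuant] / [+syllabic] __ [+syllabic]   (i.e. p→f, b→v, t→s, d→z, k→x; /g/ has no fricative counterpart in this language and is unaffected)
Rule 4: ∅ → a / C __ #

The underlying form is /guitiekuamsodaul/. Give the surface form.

guizieguansozaula

Rule 1 (nasal place assimilation): /m/ precedes the alveolar consonant /s/, so it assimilates in place to [n]. /guitiekuamsodaul/ → guitiekuansodaul.
Rule 2 (intervocalic voicing): /t/ is a voiceless obstruent between vowels /i/ and /i/, so it voices to [d]. /k/ is a voiceless obstruent between vowels /e/ and /u/, so it voices to [g]. /guitiekuansodaul/ → guidieguansodaul.
Rule 3 (intervocalic spirantization): /d/ is a stop between vowels /i/ and /i/, so it spirantizes to the fricative [z]. /d/ is a stop between vowels /o/ and /a/, so it spirantizes to the fricative [z]. /guidieguansodaul/ → guizieguansozaul.
Rule 4 (final a-epenthesis): the form ends in the consonant /l/, so [a] is inserted word-finally. /guizieguansozaul/ → guizieguansozaula.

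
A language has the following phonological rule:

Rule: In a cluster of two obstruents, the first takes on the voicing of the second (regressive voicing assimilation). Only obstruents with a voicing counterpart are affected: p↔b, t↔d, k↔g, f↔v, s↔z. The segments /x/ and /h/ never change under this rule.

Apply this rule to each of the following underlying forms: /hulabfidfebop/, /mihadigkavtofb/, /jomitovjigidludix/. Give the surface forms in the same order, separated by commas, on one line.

hulapfitfebop, mihadikkaftovb, jomitovjigidludix

/hulabfidfebop/: /b/ precedes the voiceless obstruent /f/, so it devoices to [p] by assimilation. /d/ precedes the voiceless obstruent /f/, so it devoices to [t] by assimilation. → [hulapfitfebop].
/mihadigkavtofb/: /g/ precedes the voiceless obstruent /k/, so it devoices to [k] by assimilation. /v/ precedes the voiceless obstruent /t/, so it devoices to [f] by assimilation. /f/ precedes the voiced obstruent /b/, so it voices to [v] by assimilation. → [mihadikkaftovb].
/jomitovjigidludix/: the rule's environment is not met; surfaces unchanged as [jomitovjigidludix].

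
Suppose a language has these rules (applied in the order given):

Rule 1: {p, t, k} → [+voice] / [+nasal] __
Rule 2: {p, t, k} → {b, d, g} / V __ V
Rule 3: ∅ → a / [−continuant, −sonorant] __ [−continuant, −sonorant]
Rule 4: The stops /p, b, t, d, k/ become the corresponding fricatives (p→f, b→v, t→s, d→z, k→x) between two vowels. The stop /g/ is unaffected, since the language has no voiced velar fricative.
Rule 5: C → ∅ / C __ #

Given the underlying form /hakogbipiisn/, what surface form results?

Rule 1 (post-nasal voicing): no segment meets the environment; /hakogbipiisn/ is unchanged.
Rule 2 (intervocalic voicing): /k/ is a voiceless stop between vowels /a/ and /o/, so it voices to [g]. /p/ is a voiceless stop between vowels /i/ and /i/, so it voices to [b]. /hakogbipiisn/ → hagogbibiisn.
Rule 3 (stop-cluster a-epenthesis): /g/ and /b/ form a stop–stop cluster, so [a] is inserted between them. /hagogbibiisn/ → hagogabibiisn.
Rule 4 (intervocalic spirantization): /b/ is a stop between vowels /a/ and /i/, so it spirantizes to the fricative [v]. /b/ is a stop between vowels /i/ and /i/, so it spirantizes to the fricative [v]. /hagogabibiisn/ → hagogaviviisn.
Rule 5 (final cluster simplification): /n/ is the second consonant of a word-final cluster /sn/, so it deletes. /hagogaviviisn/ → hagogaviviis.

hagogaviviis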